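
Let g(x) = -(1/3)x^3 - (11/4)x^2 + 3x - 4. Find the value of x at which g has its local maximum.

g'(x) = -x^2 - (11/2)x + 3. Setting g'(x) = 0 gives x ∈ {-6, 1/2}.
g''(x) = -2x - 11/2. g''(-6) = 13/2 > 0 ⇒ local minimum; g''(1/2) = -13/2 < 0 ⇒ local maximum.
The local maximum is g(1/2) = -155/48.

1/2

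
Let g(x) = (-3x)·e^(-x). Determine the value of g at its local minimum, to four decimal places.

-1.1036

By the product rule, g'(x) = (3x - 3)·e^(-x). Since e^(-x) > 0, the only critical point is x = 1.
g''(1) has the same sign as 3 > 0, so this is a local minimum.
g(1) = (-3)·e^(-1) ≈ -1.1036.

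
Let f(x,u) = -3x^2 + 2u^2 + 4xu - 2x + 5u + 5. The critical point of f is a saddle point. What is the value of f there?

∂f/∂x = -6x + 4u - 2 = 0 and ∂f/∂u = 4x + 4u + 5 = 0, so (x, u) = (-7/10, -11/20).
The Hessian has f_{xx} = -6, f_{uu} = 4, f_{xu} = 4, giving D = -40 < 0, so the point is a saddle point.
f(-7/10, -11/20) = 173/40.

173/40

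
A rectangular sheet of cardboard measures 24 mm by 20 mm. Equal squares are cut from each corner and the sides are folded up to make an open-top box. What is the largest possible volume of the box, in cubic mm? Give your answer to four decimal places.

With cut size x, the volume is V(x) = x(24 − 2x)(20 − 2x) for 0 < x < 10.
V'(x) = 12x^2 − 176x + 480. Setting V'(x) = 0 gives x ≈ 3.6215 (the root in (0, 10)).
V''(x) = 24x − 176 is negative there, so this is the maximum; V ≈ 774.1646.

774.1646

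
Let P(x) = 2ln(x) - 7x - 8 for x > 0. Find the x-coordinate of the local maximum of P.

P'(x) = 2/x − 7 = 0 gives x = 2/7.
P''(x) = -2/x², which is negative for x > 0, so this is a local maximum.
P(2/7) = 2·ln(2/7) - 2 - 8 ≈ -12.5055.

2/7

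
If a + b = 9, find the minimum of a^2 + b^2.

With a + b = 9, a^2 + b^2 = a^2 + (9 − a)^2.
The derivative 2a − 2(9 − a) = 4a − 18 vanishes at a = 9/2; second derivative 4 > 0, a minimum.
The minimum is 2·(9/2)^2 = 81/2.

81/2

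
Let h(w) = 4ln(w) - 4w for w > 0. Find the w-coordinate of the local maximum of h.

1

h'(w) = 4/w − 4 = 0 gives w = 1.
h''(w) = -4/w², which is negative for w > 0, so this is a local maximum.
h(1) = 4·ln(1) - 4 ≈ -4.0000.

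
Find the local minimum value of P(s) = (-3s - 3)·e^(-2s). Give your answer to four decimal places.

By the product rule, P'(s) = (6s + 3)·e^(-2s). Since e^(-2s) > 0, the only critical point is s = -1/2.
P''(-1/2) has the same sign as 6 > 0, so this is a local minimum.
P(-1/2) = (-3/2)·e^(1) ≈ -4.0774.

-4.0774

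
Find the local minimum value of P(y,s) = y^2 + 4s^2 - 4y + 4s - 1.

-6

∂P/∂y = 2y - 4 = 0 and ∂P/∂s = 8s + 4 = 0, so (y, s) = (2, -1/2).
The Hessian has P_{yy} = 2, P_{ss} = 8, P_{ys} = 0, giving D = 16 > 0 with P_{yy} > 0, so the point is a local minimum.
P(2, -1/2) = -6.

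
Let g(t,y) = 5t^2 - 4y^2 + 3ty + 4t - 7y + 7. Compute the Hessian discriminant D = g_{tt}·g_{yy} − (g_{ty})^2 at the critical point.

-89

∂g/∂t = 10t + 3y + 4 = 0 and ∂g/∂y = 3t - 8y - 7 = 0, so (t, y) = (-11/89, -82/89).
The Hessian has g_{tt} = 10, g_{yy} = -8, g_{ty} = 3, giving D = -89 < 0, so the point is a saddle point.
D = (10)·(-8) − (3)^2 = -89.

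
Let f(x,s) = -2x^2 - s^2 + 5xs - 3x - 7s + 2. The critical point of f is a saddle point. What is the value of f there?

-178/17

∂f/∂x = -4x + 5s - 3 = 0 and ∂f/∂s = 5x - 2s - 7 = 0, so (x, s) = (41/17, 43/17).
The Hessian has f_{xx} = -4, f_{ss} = -2, f_{xs} = 5, giving D = -17 < 0, so the point is a saddle point.
f(41/17, 43/17) = -178/17.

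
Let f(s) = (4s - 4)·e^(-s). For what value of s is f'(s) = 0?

2

Differentiating with the product rule gives f'(s) = (-4s + 8)·e^(-s). Since e^(-s) > 0, the only critical point is s = 2.
f''(2) has the same sign as -4 < 0, so this is a local maximum.
f(2) = (4)·e^(-2) ≈ 0.5413.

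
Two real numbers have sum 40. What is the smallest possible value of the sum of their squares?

800

With a + b = 40, a^2 + b^2 = a^2 + (40 − a)^2.
The derivative 2a − 2(40 − a) = 4a − 80 vanishes at a = 20; second derivative 4 > 0, a minimum.
The minimum is 2·(20)^2 = 800.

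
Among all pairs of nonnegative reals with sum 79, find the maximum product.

With x + y = 79, the product is P(x) = x(79 − x).
P'(x) = 79 − 2x = 0 gives x = 79/2; P'' = −2 < 0, so this is the maximum.
P = 79/2·79/2 = 6241/4.

6241/4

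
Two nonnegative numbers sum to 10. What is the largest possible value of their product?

With x + y = 10, the product is P(x) = x(10 − x).
P'(x) = 10 − 2x = 0 gives x = 5; P'' = −2 < 0, so this is the maximum.
P = 5·5 = 25.

25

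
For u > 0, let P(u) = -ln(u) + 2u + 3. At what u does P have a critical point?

1/2

P'(u) = -1/u + 2 = 0 gives u = 1/2.
P''(u) = 1/u², which is positive for u > 0, so this is a local minimum.
P(1/2) = -1·ln(1/2) + 1 + 3 ≈ 4.6931.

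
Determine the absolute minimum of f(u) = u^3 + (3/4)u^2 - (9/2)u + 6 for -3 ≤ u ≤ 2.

-3/4

The derivative is 3u^2 + (3/2)u - 9/2, which vanishes at u = -3/2 and u = 1.
Candidates: f(-3) = -3/4,  f(-3/2) = 177/16,  f(1) = 13/4,  f(2) = 8.
The minimum over the interval is -3/4, attained at u = -3.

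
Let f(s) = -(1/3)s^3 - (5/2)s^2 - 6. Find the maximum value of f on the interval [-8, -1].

The derivative is -s^2 - 5s, whose only zero in [-8, -1] is s = -5.
Candidates: f(-8) = 14/3,  f(-5) = -161/6,  f(-1) = -49/6.
So the maximum is f(-8) = 14/3.

14/3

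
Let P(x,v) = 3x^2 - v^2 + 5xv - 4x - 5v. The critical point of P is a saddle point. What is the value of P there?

-41/37

∂P/∂x = 6x + 5v - 4 = 0 and ∂P/∂v = 5x - 2v - 5 = 0, so (x, v) = (33/37, -10/37).
The Hessian has P_{xx} = 6, P_{vv} = -2, P_{xv} = 5, giving D = -37 < 0, so the point is a saddle point.
P(33/37, -10/37) = -41/37.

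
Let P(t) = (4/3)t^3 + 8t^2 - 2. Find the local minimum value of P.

P'(t) = 4t^2 + 16t = 0 at t = -4, 0.
Second-derivative test with P''(t) = 8t + 16: P''(-4) = -16 < 0 ⇒ local maximum; P''(0) = 16 > 0 ⇒ local minimum.
The local minimum is P(0) = -2.

-2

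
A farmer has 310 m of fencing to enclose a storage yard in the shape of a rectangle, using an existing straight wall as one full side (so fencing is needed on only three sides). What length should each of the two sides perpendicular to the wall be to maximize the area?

155/2

Let the sides perpendicular to the wall have length x and the parallel side y, so 2x + y = 310 and the area is A = xy = x(310 − 2x).
A'(x) = 310 − 4x = 0 gives x = 155/2, and A''(x) = −4 < 0 confirms a maximum.
Then y = 310 − 2·155/2 = 155 and A = 24025/2.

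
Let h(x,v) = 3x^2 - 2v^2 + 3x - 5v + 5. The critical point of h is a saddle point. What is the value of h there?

∂h/∂x = 6x + 3 = 0 and ∂h/∂v = -4v - 5 = 0, so (x, v) = (-1/2, -5/4).
The Hessian has h_{xx} = 6, h_{vv} = -4, h_{xv} = 0, giving D = -24 < 0, so the point is a saddle point.
h(-1/2, -5/4) = 59/8.

59/8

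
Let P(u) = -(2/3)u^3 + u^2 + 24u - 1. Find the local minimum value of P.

-46

P'(u) = -2u^2 + 2u + 24. Setting P'(u) = 0 gives u ∈ {-3, 4}.
Since P''(u) = -4u + 2, we get P''(-3) = 14 > 0 ⇒ local minimum; P''(4) = -14 < 0 ⇒ local maximum.
Thus P has its local minimum at u = -3, with value -46.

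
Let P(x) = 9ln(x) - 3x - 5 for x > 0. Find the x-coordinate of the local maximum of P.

P'(x) = 9/x − 3 = 0 gives x = 3.
P''(x) = -9/x², which is negative for x > 0, so this is a local maximum.
P(3) = 9·ln(3) - 9 - 5 ≈ -4.1125.

3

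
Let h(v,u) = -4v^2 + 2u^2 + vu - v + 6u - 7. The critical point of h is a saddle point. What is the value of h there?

∂h/∂v = -8v + u - 1 = 0 and ∂h/∂u = v + 4u + 6 = 0, so (v, u) = (-10/33, -47/33).
The Hessian has h_{vv} = -8, h_{uu} = 4, h_{vu} = 1, giving D = -33 < 0, so the point is a saddle point.
h(-10/33, -47/33) = -367/33.

-367/33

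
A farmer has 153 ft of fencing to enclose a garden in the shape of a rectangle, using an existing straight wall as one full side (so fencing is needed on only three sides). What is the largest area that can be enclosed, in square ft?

23409/8

Let the sides perpendicular to the wall have length x and the parallel side y, so 2x + y = 153 and the area is A = xy = x(153 − 2x).
A'(x) = 153 − 4x = 0 gives x = 153/4, and A''(x) = −4 < 0 confirms a maximum.
Then y = 153 − 2·153/4 = 153/2 and A = 23409/8.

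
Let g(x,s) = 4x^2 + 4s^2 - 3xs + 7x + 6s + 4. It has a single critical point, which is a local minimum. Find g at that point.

∂g/∂x = 8x - 3s + 7 = 0 and ∂g/∂s = -3x + 8s + 6 = 0, so (x, s) = (-74/55, -69/55).
The Hessian has g_{xx} = 8, g_{ss} = 8, g_{xs} = -3, giving D = 55 > 0 with g_{xx} > 0, so the point is a local minimum.
g(-74/55, -69/55) = -246/55.

-246/55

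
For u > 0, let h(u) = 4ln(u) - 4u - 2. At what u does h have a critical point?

1

h'(u) = 4/u − 4 = 0 gives u = 1.
h''(u) = -4/u², which is negative for u > 0, so this is a local maximum.
h(1) = 4·ln(1) - 4 - 2 ≈ -6.0000.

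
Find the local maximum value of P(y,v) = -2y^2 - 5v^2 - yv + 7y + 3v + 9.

∂P/∂y = -4y - v + 7 = 0 and ∂P/∂v = -y - 10v + 3 = 0, so (y, v) = (67/39, 5/39).
The Hessian has P_{yy} = -4, P_{vv} = -10, P_{yv} = -1, giving D = 39 > 0 with P_{yy} < 0, so the point is a local maximum.
P(67/39, 5/39) = 593/39.

593/39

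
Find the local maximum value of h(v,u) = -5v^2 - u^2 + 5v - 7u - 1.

∂h/∂v = -10v + 5 = 0 and ∂h/∂u = -2u - 7 = 0, so (v, u) = (1/2, -7/2).
The Hessian has h_{vv} = -10, h_{uu} = -2, h_{vu} = 0, giving D = 20 > 0 with h_{vv} < 0, so the point is a local maximum.
h(1/2, -7/2) = 25/2.

25/2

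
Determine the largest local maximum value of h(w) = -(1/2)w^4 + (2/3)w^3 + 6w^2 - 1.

61/2

h'(w) = -2w^3 + 2w^2 + 12w = 0 at w = -2, 0, 3.
h''(w) = -6w^2 + 4w + 12. h''(-2) = -20 < 0 ⇒ local maximum; h''(0) = 12 > 0 ⇒ local minimum; h''(3) = -30 < 0 ⇒ local maximum.
So the largest local maximum value is h(3) = 61/2.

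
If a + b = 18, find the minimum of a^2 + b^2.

With a + b = 18, a^2 + b^2 = a^2 + (18 − a)^2.
The derivative 2a − 2(18 − a) = 4a − 36 vanishes at a = 9; second derivative 4 > 0, a minimum.
The minimum is 2·(9)^2 = 162.

162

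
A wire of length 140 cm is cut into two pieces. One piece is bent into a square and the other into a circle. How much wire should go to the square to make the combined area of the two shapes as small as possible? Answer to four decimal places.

78.4139

Let x be the length used for the square. Square side x/4; circle radius (140−x)/(2π).
A(x) = (x/4)² + π·((140−x)/(2π))² = x²/16 + (140−x)²/(4π) for 0 ≤ x ≤ 140. A'(x) = x/8 − (140−x)/(2π) = 0 gives x = 4·140/(π+4) ≈ 78.4139.
A'' = 1/8 + 1/(2π) > 0, so this gives the minimum combined area; x ≈ 78.4139 cm to the square.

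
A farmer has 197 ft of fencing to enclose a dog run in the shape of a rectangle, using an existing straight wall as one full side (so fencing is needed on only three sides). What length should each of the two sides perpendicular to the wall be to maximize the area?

197/4

Let the sides perpendicular to the wall have length x and the parallel side y, so 2x + y = 197 and the area is A = xy = x(197 − 2x).
A'(x) = 197 − 4x = 0 gives x = 197/4, and A''(x) = −4 < 0 confirms a maximum.
Then y = 197 − 2·197/4 = 197/2 and A = 38809/8.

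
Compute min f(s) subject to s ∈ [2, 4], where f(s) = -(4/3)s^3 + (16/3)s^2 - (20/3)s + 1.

-77/3

The derivative is -4s^2 + (32/3)s - 20/3, which has no zeros in [2, 4].
Candidates: f(2) = -5/3; f(4) = -77/3.
The minimum over the interval is -77/3, attained at s = 4.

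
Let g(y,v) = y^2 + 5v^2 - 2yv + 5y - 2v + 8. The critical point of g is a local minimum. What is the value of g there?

19/16

∂g/∂y = 2y - 2v + 5 = 0 and ∂g/∂v = -2y + 10v - 2 = 0, so (y, v) = (-23/8, -3/8).
The Hessian has g_{yy} = 2, g_{vv} = 10, g_{yv} = -2, giving D = 16 > 0 with g_{yy} > 0, so the point is a local minimum.
g(-23/8, -3/8) = 19/16.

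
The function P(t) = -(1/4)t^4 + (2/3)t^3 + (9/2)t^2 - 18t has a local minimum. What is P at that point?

-50/3

P'(t) = -t^3 + 2t^2 + 9t - 18. Setting P'(t) = 0 gives t ∈ {-3, 2, 3}.
P''(t) = -3t^2 + 4t + 9. P''(-3) = -30 < 0 ⇒ local maximum; P''(2) = 5 > 0 ⇒ local minimum; P''(3) = -6 < 0 ⇒ local maximum.
Thus P has its local minimum at t = 2, with value -50/3.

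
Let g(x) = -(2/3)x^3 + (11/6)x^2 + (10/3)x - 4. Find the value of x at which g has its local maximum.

g'(x) = -2x^2 + (11/3)x + 10/3 = 0 at x = -2/3, 5/2.
g''(x) = -4x + 11/3. g''(-2/3) = 19/3 > 0 ⇒ local minimum; g''(5/2) = -19/3 < 0 ⇒ local maximum.
So the local maximum value is g(5/2) = 43/8.

5/2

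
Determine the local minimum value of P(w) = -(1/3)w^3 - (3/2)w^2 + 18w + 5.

-85

P'(w) = -w^2 - 3w + 18. Setting P'(w) = 0 gives w ∈ {-6, 3}.
P''(w) = -2w - 3. P''(-6) = 9 > 0 ⇒ local minimum; P''(3) = -9 < 0 ⇒ local maximum.
The local minimum is P(-6) = -85.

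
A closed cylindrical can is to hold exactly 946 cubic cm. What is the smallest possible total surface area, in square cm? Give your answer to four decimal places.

With radius r and height h, πr²h = 946 so h = 946/(πr²), and S(r) = 2πr² + 2πrh = 2πr² + 2·946/r.
S'(r) = 4πr − 2·946/r² = 0 ⇒ r³ = 946/(2π), so r ≈ 5.3199 and h = 2r ≈ 10.6398.
S''(r) = 4π + 4·946/r³ > 0, so this is the minimum; S ≈ 533.4683.

533.4683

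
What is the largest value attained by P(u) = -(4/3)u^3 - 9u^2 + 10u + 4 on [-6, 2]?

Differentiating, P'(u) = -4u^2 - 18u + 10; which vanishes at u = -5 and u = 1/2.
Evaluating at the critical points and endpoints: P(-6) = -92,  P(-5) = -313/3,  P(1/2) = 79/12,  P(2) = -68/3.
So the maximum is P(1/2) = 79/12.

79/12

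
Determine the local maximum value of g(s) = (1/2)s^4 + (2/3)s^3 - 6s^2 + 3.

3

Critical points: g'(s) = 2s^3 + 2s^2 - 12s vanishes at s = -3, 0, 2.
g''(s) = 6s^2 + 4s - 12. g''(-3) = 30 > 0 ⇒ local minimum; g''(0) = -12 < 0 ⇒ local maximum; g''(2) = 20 > 0 ⇒ local minimum.
The local maximum is g(0) = 3.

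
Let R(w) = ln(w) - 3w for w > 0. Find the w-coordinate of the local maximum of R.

1/3

R'(w) = 1/w − 3 = 0 gives w = 1/3.
R''(w) = -1/w², which is negative for w > 0, so this is a local maximum.
R(1/3) = 1·ln(1/3) - 1 ≈ -2.0986.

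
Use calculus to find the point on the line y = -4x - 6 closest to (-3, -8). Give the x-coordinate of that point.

5/17

Minimize D(x)^2 = (x + 3)^2 + (-4x + 2)^2.
d/dx[D^2] = 2(x + 3) + 2·(-4)·(-4x + 2) = 0 ⇒ x = 5/17.
Then y = -122/17 and the distance is √(196/17) ≈ 3.3955.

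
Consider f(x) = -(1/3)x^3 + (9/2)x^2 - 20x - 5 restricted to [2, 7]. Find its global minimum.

-233/6

Differentiating, f'(x) = -x^2 + 9x - 20; which vanishes at x = 4 and x = 5.
Candidates: f(2) = -89/3; f(4) = -103/3; f(5) = -205/6; f(7) = -233/6.
Hence the absolute minimum is -233/6 at x = 7.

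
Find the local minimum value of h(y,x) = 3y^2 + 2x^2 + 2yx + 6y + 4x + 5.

∂h/∂y = 6y + 2x + 6 = 0 and ∂h/∂x = 2y + 4x + 4 = 0, so (y, x) = (-4/5, -3/5).
The Hessian has h_{yy} = 6, h_{xx} = 4, h_{yx} = 2, giving D = 20 > 0 with h_{yy} > 0, so the point is a local minimum.
h(-4/5, -3/5) = 7/5.

7/5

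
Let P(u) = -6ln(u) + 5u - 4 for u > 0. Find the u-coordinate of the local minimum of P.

6/5

P'(u) = -6/u + 5 = 0 gives u = 6/5.
P''(u) = 6/u², which is positive for u > 0, so this is a local minimum.
P(6/5) = -6·ln(6/5) + 6 - 4 ≈ 0.9061.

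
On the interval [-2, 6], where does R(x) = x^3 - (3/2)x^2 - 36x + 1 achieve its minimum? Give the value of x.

R'(x) = 3x^2 - 3x - 36, whose only zero in [-2, 6] is x = 4.
Evaluating at the critical points and endpoints: R(-2) = 59,  R(4) = -103,  R(6) = -53.
The minimum over the interval is -103, attained at x = 4.

4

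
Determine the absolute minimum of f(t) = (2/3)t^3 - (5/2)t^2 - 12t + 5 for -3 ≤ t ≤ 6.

-121/3

Differentiating, f'(t) = 2t^2 - 5t - 12; which vanishes at t = -3/2 and t = 4.
Compare values at every candidate in [-3, 6]: f(-3) = 1/2,  f(-3/2) = 121/8,  f(4) = -121/3,  f(6) = -13.
Hence the absolute minimum is -121/3 at t = 4.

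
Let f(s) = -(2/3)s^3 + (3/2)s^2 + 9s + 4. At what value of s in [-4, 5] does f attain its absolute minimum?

-3/2

f'(s) = -2s^2 + 3s + 9, which vanishes at s = -3/2 and s = 3.
Compare values at every candidate in [-4, 5]: f(-4) = 104/3; f(-3/2) = -31/8; f(3) = 53/2; f(5) = 19/6.
So the minimum is f(-3/2) = -31/8.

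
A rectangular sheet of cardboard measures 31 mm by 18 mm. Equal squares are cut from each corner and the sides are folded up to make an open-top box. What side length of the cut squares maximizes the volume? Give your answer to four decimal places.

With cut size x, the volume is V(x) = x(31 − 2x)(18 − 2x) for 0 < x < 9.
V'(x) = 12x^2 − 196x + 558. Setting V'(x) = 0 gives x ≈ 3.6728 (the root in (0, 9)).
V''(x) = 24x − 196 is negative there, so this is the maximum; V ≈ 925.6317.

3.6728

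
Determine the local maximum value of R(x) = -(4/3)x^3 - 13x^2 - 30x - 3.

69/4

Critical points: R'(x) = -4x^2 - 26x - 30 vanishes at x = -5, -3/2.
Second-derivative test with R''(x) = -8x - 26: R''(-5) = 14 > 0 ⇒ local minimum; R''(-3/2) = -14 < 0 ⇒ local maximum.
Thus R has its local maximum at x = -3/2, with value 69/4.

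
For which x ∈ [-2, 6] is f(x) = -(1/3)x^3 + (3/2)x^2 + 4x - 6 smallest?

-1

f'(x) = -x^2 + 3x + 4, which vanishes at x = -1 and x = 4.
Evaluating at the critical points and endpoints: f(-2) = -16/3, f(-1) = -49/6, f(4) = 38/3, f(6) = 0.
The minimum over the interval is -49/6, attained at x = -1.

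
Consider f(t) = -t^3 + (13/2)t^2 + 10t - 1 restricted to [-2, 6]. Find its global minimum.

-121/27

f'(t) = -3t^2 + 13t + 10, which vanishes at t = -2/3 and t = 5.
Candidates: f(-2) = 13, f(-2/3) = -121/27, f(5) = 173/2, f(6) = 77.
So the minimum is f(-2/3) = -121/27.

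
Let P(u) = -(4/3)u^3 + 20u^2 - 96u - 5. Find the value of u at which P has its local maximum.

P'(u) = -4u^2 + 40u - 96. Setting P'(u) = 0 gives u ∈ {4, 6}.
Since P''(u) = -8u + 40, we get P''(4) = 8 > 0 ⇒ local minimum; P''(6) = -8 < 0 ⇒ local maximum.
The local maximum is P(6) = -149.

6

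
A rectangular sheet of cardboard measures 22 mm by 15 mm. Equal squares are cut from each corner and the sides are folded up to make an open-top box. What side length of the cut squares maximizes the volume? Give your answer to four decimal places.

2.9220

With cut size x, the volume is V(x) = x(22 − 2x)(15 − 2x) for 0 < x < 7.5.
V'(x) = 12x^2 − 148x + 330. Setting V'(x) = 0 gives x ≈ 2.9220 (the root in (0, 7.5)).
V''(x) = 24x − 148 is negative there, so this is the maximum; V ≈ 432.2349.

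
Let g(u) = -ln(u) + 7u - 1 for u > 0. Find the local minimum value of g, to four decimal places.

1.9459

g'(u) = -1/u + 7 = 0 gives u = 1/7.
g''(u) = 1/u², which is positive for u > 0, so this is a local minimum.
g(1/7) = -1·ln(1/7) + 1 - 1 ≈ 1.9459.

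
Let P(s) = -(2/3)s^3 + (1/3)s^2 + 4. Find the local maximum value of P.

Critical points: P'(s) = -2s^2 + (2/3)s vanishes at s = 0, 1/3.
P''(s) = -4s + 2/3. P''(0) = 2/3 > 0 ⇒ local minimum; P''(1/3) = -2/3 < 0 ⇒ local maximum.
Thus P has its local maximum at s = 1/3, with value 325/81.

325/81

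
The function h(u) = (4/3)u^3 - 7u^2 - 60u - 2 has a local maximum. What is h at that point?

1001/12

h'(u) = 4u^2 - 14u - 60. Setting h'(u) = 0 gives u ∈ {-5/2, 6}.
h''(u) = 8u - 14. h''(-5/2) = -34 < 0 ⇒ local maximum; h''(6) = 34 > 0 ⇒ local minimum.
So the local maximum value is h(-5/2) = 1001/12.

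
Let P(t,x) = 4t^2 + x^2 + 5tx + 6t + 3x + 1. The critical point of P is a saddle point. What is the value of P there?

-1

∂P/∂t = 8t + 5x + 6 = 0 and ∂P/∂x = 5t + 2x + 3 = 0, so (t, x) = (-1/3, -2/3).
The Hessian has P_{tt} = 8, P_{xx} = 2, P_{tx} = 5, giving D = -9 < 0, so the point is a saddle point.
P(-1/3, -2/3) = -1.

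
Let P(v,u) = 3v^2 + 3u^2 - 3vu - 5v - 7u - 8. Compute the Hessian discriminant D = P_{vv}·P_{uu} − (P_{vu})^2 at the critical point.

∂P/∂v = 6v - 3u - 5 = 0 and ∂P/∂u = -3v + 6u - 7 = 0, so (v, u) = (17/9, 19/9).
The Hessian has P_{vv} = 6, P_{uu} = 6, P_{vu} = -3, giving D = 27 > 0 with P_{vv} > 0, so the point is a local minimum.
D = (6)·(6) − (-3)^2 = 27.

27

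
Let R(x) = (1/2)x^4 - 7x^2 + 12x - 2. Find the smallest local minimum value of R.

R'(x) = 2x^3 - 14x + 12 = 0 at x = -3, 1, 2.
Since R''(x) = 6x^2 - 14, we get R''(-3) = 40 > 0 ⇒ local minimum; R''(1) = -8 < 0 ⇒ local maximum; R''(2) = 10 > 0 ⇒ local minimum.
So the smallest local minimum value is R(-3) = -121/2.

-121/2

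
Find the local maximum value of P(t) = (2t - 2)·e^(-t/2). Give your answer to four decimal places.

By the product rule, P'(t) = (-t + 3)·e^(-t/2). Since e^(-t/2) > 0, the only critical point is t = 3.
P''(3) has the same sign as -1 < 0, so this is a local maximum.
P(3) = (4)·e^(-3/2) ≈ 0.8925.

0.8925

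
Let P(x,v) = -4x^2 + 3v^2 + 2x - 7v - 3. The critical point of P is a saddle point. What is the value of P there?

-41/6

∂P/∂x = -8x + 2 = 0 and ∂P/∂v = 6v - 7 = 0, so (x, v) = (1/4, 7/6).
The Hessian has P_{xx} = -8, P_{vv} = 6, P_{xv} = 0, giving D = -48 < 0, so the point is a saddle point.
P(1/4, 7/6) = -41/6.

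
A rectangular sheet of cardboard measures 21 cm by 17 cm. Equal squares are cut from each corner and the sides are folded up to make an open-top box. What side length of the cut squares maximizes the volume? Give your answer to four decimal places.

3.1145

With cut size x, the volume is V(x) = x(21 − 2x)(17 − 2x) for 0 < x < 8.5.
V'(x) = 12x^2 − 152x + 357. Setting V'(x) = 0 gives x ≈ 3.1145 (the root in (0, 8.5)).
V''(x) = 24x − 152 is negative there, so this is the maximum; V ≈ 495.5121.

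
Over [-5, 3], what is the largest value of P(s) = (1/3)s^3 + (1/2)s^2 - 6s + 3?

33/2

P'(s) = s^2 + s - 6, which vanishes at s = -3 and s = 2.
Evaluating at the critical points and endpoints: P(-5) = 23/6, P(-3) = 33/2, P(2) = -13/3, P(3) = -3/2.
Hence the absolute maximum is 33/2 at s = -3.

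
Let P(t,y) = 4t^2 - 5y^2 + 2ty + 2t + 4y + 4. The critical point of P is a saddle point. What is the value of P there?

13/3

∂P/∂t = 8t + 2y + 2 = 0 and ∂P/∂y = 2t - 10y + 4 = 0, so (t, y) = (-1/3, 1/3).
The Hessian has P_{tt} = 8, P_{yy} = -10, P_{ty} = 2, giving D = -84 < 0, so the point is a saddle point.
P(-1/3, 1/3) = 13/3.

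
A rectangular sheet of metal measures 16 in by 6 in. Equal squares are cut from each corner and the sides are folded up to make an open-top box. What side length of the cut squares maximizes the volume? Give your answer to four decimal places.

1.3333

With cut size x, the volume is V(x) = x(16 − 2x)(6 − 2x) for 0 < x < 3.
V'(x) = 12x^2 − 88x + 96. Setting V'(x) = 0 gives x ≈ 1.3333 (the root in (0, 3)).
V''(x) = 24x − 88 is negative there, so this is the maximum; V ≈ 59.2593.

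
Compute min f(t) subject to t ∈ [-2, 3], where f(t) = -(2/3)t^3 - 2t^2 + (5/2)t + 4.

Differentiating, f'(t) = -2t^2 - 4t + 5/2; whose only zero in [-2, 3] is t = 1/2.
Candidates: f(-2) = -11/3; f(1/2) = 14/3; f(3) = -49/2.
The minimum over the interval is -49/2, attained at t = 3.

-49/2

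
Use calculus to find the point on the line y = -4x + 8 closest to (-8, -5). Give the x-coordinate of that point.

44/17

Minimize D(x)^2 = (x + 8)^2 + (-4x + 13)^2.
d/dx[D^2] = 2(x + 8) + 2·(-4)·(-4x + 13) = 0 ⇒ x = 44/17.
Then y = -40/17 and the distance is √(2025/17) ≈ 10.9141.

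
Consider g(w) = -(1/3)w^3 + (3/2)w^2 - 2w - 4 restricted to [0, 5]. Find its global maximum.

g'(w) = -w^2 + 3w - 2, which vanishes at w = 1 and w = 2.
Compare values at every candidate in [0, 5]: g(0) = -4,  g(1) = -29/6,  g(2) = -14/3,  g(5) = -109/6.
The maximum over the interval is -4, attained at w = 0.

-4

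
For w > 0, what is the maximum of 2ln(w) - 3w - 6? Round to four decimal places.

-8.8109

f'(w) = 2/w − 3 = 0 gives w = 2/3.
f''(w) = -2/w², which is negative for w > 0, so this is a local maximum.
f(2/3) = 2·ln(2/3) - 2 - 6 ≈ -8.8109.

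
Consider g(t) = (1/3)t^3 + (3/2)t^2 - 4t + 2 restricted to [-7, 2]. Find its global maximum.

g'(t) = t^2 + 3t - 4, which vanishes at t = -4 and t = 1.
Evaluating at the critical points and endpoints: g(-7) = -65/6,  g(-4) = 62/3,  g(1) = -1/6,  g(2) = 8/3.
Hence the absolute maximum is 62/3 at t = -4.

62/3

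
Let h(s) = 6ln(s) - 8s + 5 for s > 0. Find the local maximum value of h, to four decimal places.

-2.7261

h'(s) = 6/s − 8 = 0 gives s = 3/4.
h''(s) = -6/s², which is negative for s > 0, so this is a local maximum.
h(3/4) = 6·ln(3/4) - 6 + 5 ≈ -2.7261.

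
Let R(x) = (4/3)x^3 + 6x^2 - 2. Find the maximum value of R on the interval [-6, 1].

R'(x) = 4x^2 + 12x, which vanishes at x = -3 and x = 0.
Candidates: R(-6) = -74, R(-3) = 16, R(0) = -2, R(1) = 16/3.
Hence the absolute maximum is 16 at x = -3.

16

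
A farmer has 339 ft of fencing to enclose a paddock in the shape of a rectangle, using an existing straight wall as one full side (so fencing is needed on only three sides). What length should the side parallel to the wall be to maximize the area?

339/2

Let the sides perpendicular to the wall have length x and the parallel side y, so 2x + y = 339 and the area is A = xy = x(339 − 2x).
A'(x) = 339 − 4x = 0 gives x = 339/4, and A''(x) = −4 < 0 confirms a maximum.
Then y = 339 − 2·339/4 = 339/2 and A = 114921/8.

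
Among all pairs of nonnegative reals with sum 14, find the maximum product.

With x + y = 14, the product is P(x) = x(14 − x).
P'(x) = 14 − 2x = 0 gives x = 7; P'' = −2 < 0, so this is the maximum.
P = 7·7 = 49.

49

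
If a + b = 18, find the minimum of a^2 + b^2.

With a + b = 18, a^2 + b^2 = a^2 + (18 − a)^2.
The derivative 2a − 2(18 − a) = 4a − 36 vanishes at a = 9; second derivative 4 > 0, a minimum.
The minimum is 2·(9)^2 = 162.

162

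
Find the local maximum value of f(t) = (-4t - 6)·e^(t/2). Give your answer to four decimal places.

1.3902

By the product rule, f'(t) = (-2t - 7)·e^(t/2). Since e^(t/2) > 0, the only critical point is t = -7/2.
f''(-7/2) has the same sign as -2 < 0, so this is a local maximum.
f(-7/2) = (8)·e^(-7/4) ≈ 1.3902.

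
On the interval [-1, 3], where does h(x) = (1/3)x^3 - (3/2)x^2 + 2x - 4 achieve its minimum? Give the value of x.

-1

Differentiating, h'(x) = x^2 - 3x + 2; which vanishes at x = 1 and x = 2.
Candidates: h(-1) = -47/6,  h(1) = -19/6,  h(2) = -10/3,  h(3) = -5/2.
So the minimum is h(-1) = -47/6.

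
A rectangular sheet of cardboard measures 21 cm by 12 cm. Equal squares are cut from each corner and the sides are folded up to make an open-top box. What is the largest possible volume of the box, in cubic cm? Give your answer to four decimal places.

280.0622

With cut size x, the volume is V(x) = x(21 − 2x)(12 − 2x) for 0 < x < 6.
V'(x) = 12x^2 − 132x + 252. Setting V'(x) = 0 gives x ≈ 2.4586 (the root in (0, 6)).
V''(x) = 24x − 132 is negative there, so this is the maximum; V ≈ 280.0622.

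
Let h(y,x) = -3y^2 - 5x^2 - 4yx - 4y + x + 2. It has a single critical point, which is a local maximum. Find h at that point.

∂h/∂y = -6y - 4x - 4 = 0 and ∂h/∂x = -4y - 10x + 1 = 0, so (y, x) = (-1, 1/2).
The Hessian has h_{yy} = -6, h_{xx} = -10, h_{yx} = -4, giving D = 44 > 0 with h_{yy} < 0, so the point is a local maximum.
h(-1, 1/2) = 17/4.

17/4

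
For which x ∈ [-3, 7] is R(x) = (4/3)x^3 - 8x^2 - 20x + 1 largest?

Differentiating, R'(x) = 4x^2 - 16x - 20; which vanishes at x = -1 and x = 5.
Compare values at every candidate in [-3, 7]: R(-3) = -47,  R(-1) = 35/3,  R(5) = -397/3,  R(7) = -221/3.
Hence the absolute maximum is 35/3 at x = -1.

-1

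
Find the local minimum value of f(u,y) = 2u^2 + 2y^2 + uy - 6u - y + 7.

37/15

∂f/∂u = 4u + y - 6 = 0 and ∂f/∂y = u + 4y - 1 = 0, so (u, y) = (23/15, -2/15).
The Hessian has f_{uu} = 4, f_{yy} = 4, f_{uy} = 1, giving D = 15 > 0 with f_{uu} > 0, so the point is a local minimum.
f(23/15, -2/15) = 37/15.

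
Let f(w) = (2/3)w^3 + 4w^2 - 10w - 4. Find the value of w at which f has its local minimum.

1

Critical points: f'(w) = 2w^2 + 8w - 10 vanishes at w = -5, 1.
Second-derivative test with f''(w) = 4w + 8: f''(-5) = -12 < 0 ⇒ local maximum; f''(1) = 12 > 0 ⇒ local minimum.
So the local minimum value is f(1) = -28/3.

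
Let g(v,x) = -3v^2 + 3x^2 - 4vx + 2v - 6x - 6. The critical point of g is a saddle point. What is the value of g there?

∂g/∂v = -6v - 4x + 2 = 0 and ∂g/∂x = -4v + 6x - 6 = 0, so (v, x) = (-3/13, 11/13).
The Hessian has g_{vv} = -6, g_{xx} = 6, g_{vx} = -4, giving D = -52 < 0, so the point is a saddle point.
g(-3/13, 11/13) = -114/13.

-114/13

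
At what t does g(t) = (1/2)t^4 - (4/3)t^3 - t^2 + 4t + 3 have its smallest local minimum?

-1

g'(t) = 2t^3 - 4t^2 - 2t + 4. Setting g'(t) = 0 gives t ∈ {-1, 1, 2}.
Since g''(t) = 6t^2 - 8t - 2, we get g''(-1) = 12 > 0 ⇒ local minimum; g''(1) = -4 < 0 ⇒ local maximum; g''(2) = 6 > 0 ⇒ local minimum.
The smallest local minimum is g(-1) = -1/6.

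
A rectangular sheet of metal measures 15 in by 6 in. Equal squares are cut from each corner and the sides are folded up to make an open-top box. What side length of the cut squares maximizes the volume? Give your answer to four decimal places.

1.3206

With cut size x, the volume is V(x) = x(15 − 2x)(6 − 2x) for 0 < x < 3.
V'(x) = 12x^2 − 84x + 90. Setting V'(x) = 0 gives x ≈ 1.3206 (the root in (0, 3)).
V''(x) = 24x − 84 is negative there, so this is the maximum; V ≈ 54.8191.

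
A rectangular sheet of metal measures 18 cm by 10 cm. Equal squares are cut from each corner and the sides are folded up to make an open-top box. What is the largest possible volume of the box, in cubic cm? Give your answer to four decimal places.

168.1260

With cut size x, the volume is V(x) = x(18 − 2x)(10 − 2x) for 0 < x < 5.
V'(x) = 12x^2 − 112x + 180. Setting V'(x) = 0 gives x ≈ 2.0633 (the root in (0, 5)).
V''(x) = 24x − 112 is negative there, so this is the maximum; V ≈ 168.1260.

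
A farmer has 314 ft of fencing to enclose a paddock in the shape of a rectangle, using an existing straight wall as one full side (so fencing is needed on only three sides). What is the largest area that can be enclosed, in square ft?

Let the sides perpendicular to the wall have length x and the parallel side y, so 2x + y = 314 and the area is A = xy = x(314 − 2x).
A'(x) = 314 − 4x = 0 gives x = 157/2, and A''(x) = −4 < 0 confirms a maximum.
Then y = 314 − 2·157/2 = 157 and A = 24649/2.

24649/2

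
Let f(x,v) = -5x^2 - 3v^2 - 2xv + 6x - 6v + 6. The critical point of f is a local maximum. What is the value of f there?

∂f/∂x = -10x - 2v + 6 = 0 and ∂f/∂v = -2x - 6v - 6 = 0, so (x, v) = (6/7, -9/7).
The Hessian has f_{xx} = -10, f_{vv} = -6, f_{xv} = -2, giving D = 56 > 0 with f_{xx} < 0, so the point is a local maximum.
f(6/7, -9/7) = 87/7.

87/7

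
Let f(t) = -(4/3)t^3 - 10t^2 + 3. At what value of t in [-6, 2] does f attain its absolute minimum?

-5

The derivative is -4t^2 - 20t, which vanishes at t = -5 and t = 0.
Candidates: f(-6) = -69, f(-5) = -241/3, f(0) = 3, f(2) = -143/3.
So the minimum is f(-5) = -241/3.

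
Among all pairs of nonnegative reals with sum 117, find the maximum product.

With x + y = 117, the product is P(x) = x(117 − x).
P'(x) = 117 − 2x = 0 gives x = 117/2; P'' = −2 < 0, so this is the maximum.
P = 117/2·117/2 = 13689/4.

13689/4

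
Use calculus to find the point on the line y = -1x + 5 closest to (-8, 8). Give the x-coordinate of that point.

-11/2

Minimize D(x)^2 = (x + 8)^2 + (-x - 3)^2.
d/dx[D^2] = 2(x + 8) + 2·(-1)·(-x - 3) = 0 ⇒ x = -11/2.
Then y = 21/2 and the distance is √(25/2) ≈ 3.5355.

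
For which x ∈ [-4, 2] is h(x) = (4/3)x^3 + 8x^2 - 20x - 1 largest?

-4

The derivative is 4x^2 + 16x - 20, whose only zero in [-4, 2] is x = 1.
Compare values at every candidate in [-4, 2]: h(-4) = 365/3, h(1) = -35/3, h(2) = 5/3.
Hence the absolute maximum is 365/3 at x = -4.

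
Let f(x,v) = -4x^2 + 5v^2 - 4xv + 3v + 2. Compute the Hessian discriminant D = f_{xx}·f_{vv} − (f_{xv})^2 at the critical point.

-96

∂f/∂x = -8x - 4v = 0 and ∂f/∂v = -4x + 10v + 3 = 0, so (x, v) = (1/8, -1/4).
The Hessian has f_{xx} = -8, f_{vv} = 10, f_{xv} = -4, giving D = -96 < 0, so the point is a saddle point.
D = (-8)·(10) − (-4)^2 = -96.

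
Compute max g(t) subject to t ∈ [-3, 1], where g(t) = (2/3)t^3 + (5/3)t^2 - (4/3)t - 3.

1

The derivative is 2t^2 + (10/3)t - 4/3, which vanishes at t = -2 and t = 1/3.
Candidates: g(-3) = -2; g(-2) = 1; g(1/3) = -262/81; g(1) = -2.
Hence the absolute maximum is 1 at t = -2.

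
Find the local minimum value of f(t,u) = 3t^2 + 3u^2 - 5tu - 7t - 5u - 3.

-430/11

∂f/∂t = 6t - 5u - 7 = 0 and ∂f/∂u = -5t + 6u - 5 = 0, so (t, u) = (67/11, 65/11).
The Hessian has f_{tt} = 6, f_{uu} = 6, f_{tu} = -5, giving D = 11 > 0 with f_{tt} > 0, so the point is a local minimum.
f(67/11, 65/11) = -430/11.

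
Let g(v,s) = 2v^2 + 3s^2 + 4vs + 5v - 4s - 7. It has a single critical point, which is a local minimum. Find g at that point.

-243/8

∂g/∂v = 4v + 4s + 5 = 0 and ∂g/∂s = 4v + 6s - 4 = 0, so (v, s) = (-23/4, 9/2).
The Hessian has g_{vv} = 4, g_{ss} = 6, g_{vs} = 4, giving D = 8 > 0 with g_{vv} > 0, so the point is a local minimum.
g(-23/4, 9/2) = -243/8.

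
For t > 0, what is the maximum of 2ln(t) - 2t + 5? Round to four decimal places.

R'(t) = 2/t − 2 = 0 gives t = 1.
R''(t) = -2/t², which is negative for t > 0, so this is a local maximum.
R(1) = 2·ln(1) - 2 + 5 ≈ 3.0000.

3.0000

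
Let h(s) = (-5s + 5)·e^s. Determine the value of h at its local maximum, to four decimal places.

5.0000

h'(s) = (-5)·e^s + (-5s + 5)·1·e^s = (-5s)·e^s. Since e^s > 0, the only critical point is s = 0.
h''(0) has the same sign as -5 < 0, so this is a local maximum.
h(0) = (5)·e^(0) ≈ 5.0000.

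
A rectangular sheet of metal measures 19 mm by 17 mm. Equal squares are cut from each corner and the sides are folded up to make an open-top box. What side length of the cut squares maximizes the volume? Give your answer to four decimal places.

2.9861

With cut size x, the volume is V(x) = x(19 − 2x)(17 − 2x) for 0 < x < 8.5.
V'(x) = 12x^2 − 144x + 323. Setting V'(x) = 0 gives x ≈ 2.9861 (the root in (0, 8.5)).
V''(x) = 24x − 144 is negative there, so this is the maximum; V ≈ 429.0069.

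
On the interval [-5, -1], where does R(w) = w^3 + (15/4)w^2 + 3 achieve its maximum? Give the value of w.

-5/2

Differentiating, R'(w) = 3w^2 + (15/2)w; whose only zero in [-5, -1] is w = -5/2.
Compare values at every candidate in [-5, -1]: R(-5) = -113/4,  R(-5/2) = 173/16,  R(-1) = 23/4.
So the maximum is R(-5/2) = 173/16.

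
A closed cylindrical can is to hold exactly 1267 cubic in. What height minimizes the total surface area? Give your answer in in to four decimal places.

11.7281

With radius r and height h, πr²h = 1267 so h = 1267/(πr²), and S(r) = 2πr² + 2πrh = 2πr² + 2·1267/r.
S'(r) = 4πr − 2·1267/r² = 0 ⇒ r³ = 1267/(2π), so r ≈ 5.8641 and h = 2r ≈ 11.7281.
S''(r) = 4π + 4·1267/r³ > 0, so this is the minimum; S ≈ 648.1850.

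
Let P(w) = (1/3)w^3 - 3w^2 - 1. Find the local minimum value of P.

Critical points: P'(w) = w^2 - 6w vanishes at w = 0, 6.
Second-derivative test with P''(w) = 2w - 6: P''(0) = -6 < 0 ⇒ local maximum; P''(6) = 6 > 0 ⇒ local minimum.
The local minimum is P(6) = -37.

-37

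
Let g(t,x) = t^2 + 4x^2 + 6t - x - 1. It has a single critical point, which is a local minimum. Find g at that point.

-161/16

∂g/∂t = 2t + 6 = 0 and ∂g/∂x = 8x - 1 = 0, so (t, x) = (-3, 1/8).
The Hessian has g_{tt} = 2, g_{xx} = 8, g_{tx} = 0, giving D = 16 > 0 with g_{tt} > 0, so the point is a local minimum.
g(-3, 1/8) = -161/16.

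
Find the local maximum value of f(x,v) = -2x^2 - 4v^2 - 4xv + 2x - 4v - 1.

4

∂f/∂x = -4x - 4v + 2 = 0 and ∂f/∂v = -4x - 8v - 4 = 0, so (x, v) = (2, -3/2).
The Hessian has f_{xx} = -4, f_{vv} = -8, f_{xv} = -4, giving D = 16 > 0 with f_{xx} < 0, so the point is a local maximum.
f(2, -3/2) = 4.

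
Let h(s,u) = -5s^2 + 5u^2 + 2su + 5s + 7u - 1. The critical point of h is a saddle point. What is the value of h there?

∂h/∂s = -10s + 2u + 5 = 0 and ∂h/∂u = 2s + 10u + 7 = 0, so (s, u) = (9/26, -10/13).
The Hessian has h_{ss} = -10, h_{uu} = 10, h_{su} = 2, giving D = -104 < 0, so the point is a saddle point.
h(9/26, -10/13) = -147/52.

-147/52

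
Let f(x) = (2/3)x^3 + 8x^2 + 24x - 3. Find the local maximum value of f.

f'(x) = 2x^2 + 16x + 24. Setting f'(x) = 0 gives x ∈ {-6, -2}.
Since f''(x) = 4x + 16, we get f''(-6) = -8 < 0 ⇒ local maximum; f''(-2) = 8 > 0 ⇒ local minimum.
Thus f has its local maximum at x = -6, with value -3.

-3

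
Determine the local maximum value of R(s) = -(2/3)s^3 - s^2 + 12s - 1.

41/3

R'(s) = -2s^2 - 2s + 12 = 0 at s = -3, 2.
Since R''(s) = -4s - 2, we get R''(-3) = 10 > 0 ⇒ local minimum; R''(2) = -10 < 0 ⇒ local maximum.
Thus R has its local maximum at s = 2, with value 41/3.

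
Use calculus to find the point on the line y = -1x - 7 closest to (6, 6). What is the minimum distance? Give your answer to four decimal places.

Minimize D(x)^2 = (x - 6)^2 + (-x - 13)^2.
d/dx[D^2] = 2(x - 6) + 2·(-1)·(-x - 13) = 0 ⇒ x = -7/2.
Then y = -7/2 and the distance is √(361/2) ≈ 13.4350.

13.4350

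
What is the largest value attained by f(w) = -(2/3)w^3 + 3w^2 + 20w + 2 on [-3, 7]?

f'(w) = -2w^2 + 6w + 20, which vanishes at w = -2 and w = 5.
Evaluating at the critical points and endpoints: f(-3) = -13,  f(-2) = -62/3,  f(5) = 281/3,  f(7) = 181/3.
Hence the absolute maximum is 281/3 at w = 5.

281/3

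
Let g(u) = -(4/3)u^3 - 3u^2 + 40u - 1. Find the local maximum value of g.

g'(u) = -4u^2 - 6u + 40 = 0 at u = -4, 5/2.
Since g''(u) = -8u - 6, we get g''(-4) = 26 > 0 ⇒ local minimum; g''(5/2) = -26 < 0 ⇒ local maximum.
Thus g has its local maximum at u = 5/2, with value 713/12.

713/12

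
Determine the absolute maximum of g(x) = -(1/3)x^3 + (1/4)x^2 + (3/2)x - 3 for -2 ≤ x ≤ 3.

-21/16

Differentiating, g'(x) = -x^2 + (1/2)x + 3/2; which vanishes at x = -1 and x = 3/2.
Candidates: g(-2) = -7/3,  g(-1) = -47/12,  g(3/2) = -21/16,  g(3) = -21/4.
So the maximum is g(3/2) = -21/16.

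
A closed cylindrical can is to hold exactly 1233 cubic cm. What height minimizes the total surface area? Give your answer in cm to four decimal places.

11.6223

With radius r and height h, πr²h = 1233 so h = 1233/(πr²), and S(r) = 2πr² + 2πrh = 2πr² + 2·1233/r.
S'(r) = 4πr − 2·1233/r² = 0 ⇒ r³ = 1233/(2π), so r ≈ 5.8111 and h = 2r ≈ 11.6223.
S''(r) = 4π + 4·1233/r³ > 0, so this is the minimum; S ≈ 636.5364.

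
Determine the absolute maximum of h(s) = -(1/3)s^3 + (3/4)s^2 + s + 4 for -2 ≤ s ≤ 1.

h'(s) = -s^2 + (3/2)s + 1, whose only zero in [-2, 1] is s = -1/2.
Evaluating at the critical points and endpoints: h(-2) = 23/3,  h(-1/2) = 179/48,  h(1) = 65/12.
Hence the absolute maximum is 23/3 at s = -2.

23/3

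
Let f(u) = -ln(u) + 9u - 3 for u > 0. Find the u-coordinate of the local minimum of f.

1/9

f'(u) = -1/u + 9 = 0 gives u = 1/9.
f''(u) = 1/u², which is positive for u > 0, so this is a local minimum.
f(1/9) = -1·ln(1/9) + 1 - 3 ≈ 0.1972.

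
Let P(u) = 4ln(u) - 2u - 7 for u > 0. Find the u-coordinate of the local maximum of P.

2

P'(u) = 4/u − 2 = 0 gives u = 2.
P''(u) = -4/u², which is negative for u > 0, so this is a local maximum.
P(2) = 4·ln(2) - 4 - 7 ≈ -8.2274.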